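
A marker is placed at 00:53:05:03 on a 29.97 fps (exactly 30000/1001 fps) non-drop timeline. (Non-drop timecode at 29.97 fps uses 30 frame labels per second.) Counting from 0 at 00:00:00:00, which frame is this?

95553

Total seconds to the label: (0 × 3600 + 53 × 60 + 5) = 3185.
Frame index = 3185 × 30 + 3 = 95553.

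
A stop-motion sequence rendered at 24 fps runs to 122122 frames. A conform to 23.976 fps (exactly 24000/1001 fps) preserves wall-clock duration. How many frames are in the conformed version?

122000 frames

Target frames = source frames × (target rate / source rate) = 122122 × (24000/1001)/(24) = 122122 × 1000/1001 = 122000.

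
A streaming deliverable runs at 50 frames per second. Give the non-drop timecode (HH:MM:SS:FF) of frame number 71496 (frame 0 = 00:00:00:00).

71496 ÷ 50 = 1429 full seconds, remainder 46 frames.
1429 s = 0 h 23 min 49 s.
Timecode: 00:23:49:46.

00:23:49:46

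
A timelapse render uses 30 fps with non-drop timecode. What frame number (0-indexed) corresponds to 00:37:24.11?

Total seconds to the label: (0 × 3600 + 37 × 60 + 24) = 2244.
Frame index = 2244 × 30 + 11 = 67331.

frame 67331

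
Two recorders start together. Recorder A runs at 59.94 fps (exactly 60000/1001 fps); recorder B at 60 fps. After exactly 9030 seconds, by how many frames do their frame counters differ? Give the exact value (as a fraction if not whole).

77400/143 frames

A emits 60000/1001 × 9030 = 77400000/143 frames; B emits 60 × 9030 = 541800.
Difference = 77400/143 frames (≈ 541.2587); B is ahead of A.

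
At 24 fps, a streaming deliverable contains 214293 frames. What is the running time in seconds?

8928.875 seconds

Running time = 214293 / (24) = 8928.875 s.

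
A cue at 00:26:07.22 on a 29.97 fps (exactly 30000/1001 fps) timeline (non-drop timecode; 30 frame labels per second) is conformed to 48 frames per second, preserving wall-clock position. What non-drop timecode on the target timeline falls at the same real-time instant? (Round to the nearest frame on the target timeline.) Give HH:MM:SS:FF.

Source frame index: (0×3600 + 26×60 + 7) × 30 + 22 = 47032.
Real time: 47032 / (30000/1001) = 5884879/3750 s.
Target frame: (5884879/3750) × (48) = 47079032/625 ≈ 75326.451 → 75326.
At 48 labels/s: frame 75326 → 00:26:09:14.

00:26:09:14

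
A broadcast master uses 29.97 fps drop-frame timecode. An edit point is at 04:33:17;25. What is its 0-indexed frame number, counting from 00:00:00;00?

491443

Complete 10-minute blocks: 27, each 17982 frames → 485514.
Remaining 3 whole minutes in the current block: 1800 + 2 × 1798 = 5396 frames.
Within the current minute: 17 × 30 + 25 − 2 = 533 (labels ;00/;01 skipped at this minute). Total = 485514 + 5396 + 533 = 491443.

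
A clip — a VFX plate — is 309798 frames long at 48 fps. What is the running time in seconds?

6454.125 seconds

Running time = 309798 / (48) = 6454.125 s.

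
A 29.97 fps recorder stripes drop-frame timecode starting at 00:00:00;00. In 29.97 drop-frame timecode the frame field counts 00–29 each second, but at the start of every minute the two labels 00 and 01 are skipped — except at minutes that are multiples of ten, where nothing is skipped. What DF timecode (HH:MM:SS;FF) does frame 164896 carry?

Each 10-minute DF block holds 10 × 60 × 30 − 9 × 2 = 17982 frames. 164896 ÷ 17982 → 9 full blocks, remainder 3058.
Within the partial block the first minute is 1800 frames and each further minute 1798, so 1 further minute boundary passed. Total skipped labels = 18 × 9 + 2 × 1 = 164.
Non-drop label index = 164896 + 164 = 165060; at 30 labels/s that is 01:31:42:00, i.e. DF 01:31:42;00.

01:31:42;00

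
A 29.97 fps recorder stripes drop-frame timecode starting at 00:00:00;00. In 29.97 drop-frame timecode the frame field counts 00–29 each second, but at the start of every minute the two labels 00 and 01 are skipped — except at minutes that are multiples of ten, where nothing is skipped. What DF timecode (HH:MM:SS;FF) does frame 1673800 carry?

Each 10-minute DF block holds 10 × 60 × 30 − 9 × 2 = 17982 frames. 1673800 ÷ 17982 → 93 full blocks, remainder 1474.
Within the partial block the first minute is 1800 frames and each further minute 1798, so 0 further minute boundaries passed. Total skipped labels = 18 × 93 + 2 × 0 = 1674.
Non-drop label index = 1673800 + 1674 = 1675474; at 30 labels/s that is 15:30:49:04, i.e. DF 15:30:49;04.

15:30:49;04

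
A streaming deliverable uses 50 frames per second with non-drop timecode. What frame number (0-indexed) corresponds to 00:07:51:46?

Total seconds to the label: (0 × 3600 + 7 × 60 + 51) = 471.
Frame index = 471 × 50 + 46 = 23596.

frame 23596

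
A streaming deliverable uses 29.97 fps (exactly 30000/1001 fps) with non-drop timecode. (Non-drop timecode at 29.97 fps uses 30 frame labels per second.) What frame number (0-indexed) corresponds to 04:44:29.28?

Total seconds to the label: (4 × 3600 + 44 × 60 + 29) = 17069.
Frame index = 17069 × 30 + 28 = 512098.

512098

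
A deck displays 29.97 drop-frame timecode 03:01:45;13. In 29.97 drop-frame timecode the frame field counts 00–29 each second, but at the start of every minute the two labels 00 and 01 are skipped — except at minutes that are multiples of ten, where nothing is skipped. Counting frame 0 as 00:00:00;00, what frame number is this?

Complete 10-minute blocks: 18, each 17982 frames → 323676.
Remaining 1 whole minute in the current block: 1800 + 0 × 1798 = 1800 frames.
Within the current minute: 45 × 30 + 13 − 2 = 1361 (labels ;00/;01 skipped at this minute). Total = 323676 + 1800 + 1361 = 326837.

326837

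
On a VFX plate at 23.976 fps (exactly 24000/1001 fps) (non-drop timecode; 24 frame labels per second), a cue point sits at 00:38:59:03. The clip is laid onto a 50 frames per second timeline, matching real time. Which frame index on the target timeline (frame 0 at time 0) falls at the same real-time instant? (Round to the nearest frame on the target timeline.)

Source frame index: (0×3600 + 38×60 + 59) × 24 + 3 = 56139.
Real time: 56139 / (24000/1001) = 18731713/8000 s.
Target frame: (18731713/8000) × (50) = 18731713/160 ≈ 117073.206 → 117073.

frame 117073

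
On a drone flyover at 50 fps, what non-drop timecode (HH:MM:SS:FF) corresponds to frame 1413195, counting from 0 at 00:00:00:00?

1413195 ÷ 50 = 28263 full seconds, remainder 45 frames.
28263 s = 7 h 51 min 3 s.
Timecode: 07:51:03:45.

07:51:03:45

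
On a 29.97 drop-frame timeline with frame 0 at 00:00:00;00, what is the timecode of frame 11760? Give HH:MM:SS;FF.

00:06:32;12

Each 10-minute DF block holds 10 × 60 × 30 − 9 × 2 = 17982 frames. 11760 ÷ 17982 → 0 full blocks, remainder 11760.
Within the partial block the first minute is 1800 frames and each further minute 1798, so 6 further minute boundaries passed. Total skipped labels = 18 × 0 + 2 × 6 = 12.
Non-drop label index = 11760 + 12 = 11772; at 30 labels/s that is 00:06:32:12, i.e. DF 00:06:32;12.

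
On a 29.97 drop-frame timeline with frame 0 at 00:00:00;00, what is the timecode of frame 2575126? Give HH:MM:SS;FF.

Ten DF minutes hold 17982 frames, so frame 2575126 lies in block 143 (frames 2571426–2589407) with 3700 frames into that block.
The block's first minute is 1800 frames and the rest 1798 each; 3700 frames reaches minute 2, so 143 × 18 + 2 × 2 = 2578 labels have been skipped so far.
Adding those back, label number 2575126 + 2578 = 2577704 at 30 labels/s is 85923 s + 14 f = 23 h 52 min 3 s frame 14, i.e. 23:52:03;14.

23:52:03;14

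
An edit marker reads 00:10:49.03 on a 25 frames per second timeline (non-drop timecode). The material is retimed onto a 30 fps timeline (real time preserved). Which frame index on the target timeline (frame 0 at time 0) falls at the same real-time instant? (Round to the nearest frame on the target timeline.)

Source frame index: (0×3600 + 10×60 + 49) × 25 + 3 = 16228.
Real time: 16228 / (25) = 16228/25 s.
Target frame: (16228/25) × (30) = 97368/5 ≈ 19473.600 → 19474.

frame 19474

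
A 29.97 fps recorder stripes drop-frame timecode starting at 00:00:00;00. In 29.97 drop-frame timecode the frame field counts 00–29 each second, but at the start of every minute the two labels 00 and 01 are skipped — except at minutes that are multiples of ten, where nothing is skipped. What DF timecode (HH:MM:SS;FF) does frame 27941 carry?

00:15:32;09

Ten DF minutes hold 17982 frames, so frame 27941 lies in block 1 (frames 17982–35963) with 9959 frames into that block.
The block's first minute is 1800 frames and the rest 1798 each; 9959 frames reaches minute 5, so 1 × 18 + 5 × 2 = 28 labels have been skipped so far.
Adding those back, label number 27941 + 28 = 27969 at 30 labels/s is 932 s + 9 f = 0 h 15 min 32 s frame 9, i.e. 00:15:32;09.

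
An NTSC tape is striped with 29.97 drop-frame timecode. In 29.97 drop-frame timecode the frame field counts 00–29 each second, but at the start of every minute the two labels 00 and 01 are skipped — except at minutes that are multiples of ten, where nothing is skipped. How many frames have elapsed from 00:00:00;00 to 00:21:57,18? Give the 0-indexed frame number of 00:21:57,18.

39490

Complete 10-minute blocks: 2, each 17982 frames → 35964.
Remaining 1 whole minute in the current block: 1800 + 0 × 1798 = 1800 frames.
Within the current minute: 57 × 30 + 18 − 2 = 1726 (labels ;00/;01 skipped at this minute). Total = 35964 + 1800 + 1726 = 39490.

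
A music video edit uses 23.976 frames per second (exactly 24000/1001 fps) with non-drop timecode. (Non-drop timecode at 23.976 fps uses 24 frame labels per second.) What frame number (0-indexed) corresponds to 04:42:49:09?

Total seconds to the label: (4 × 3600 + 42 × 60 + 49) = 16969.
Frame index = 16969 × 24 + 9 = 407265.

frame 407265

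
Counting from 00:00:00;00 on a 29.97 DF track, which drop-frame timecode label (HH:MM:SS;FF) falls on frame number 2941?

Each 10-minute DF block holds 10 × 60 × 30 − 9 × 2 = 17982 frames. 2941 ÷ 17982 → 0 full blocks, remainder 2941.
Within the partial block the first minute is 1800 frames and each further minute 1798, so 1 further minute boundary passed. Total skipped labels = 18 × 0 + 2 × 1 = 2.
Non-drop label index = 2941 + 2 = 2943; at 30 labels/s that is 00:01:38:03, i.e. DF 00:01:38;03.

00:01:38;03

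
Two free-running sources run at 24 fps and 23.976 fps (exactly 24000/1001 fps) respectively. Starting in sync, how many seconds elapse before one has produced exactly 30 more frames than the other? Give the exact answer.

The gap grows by |24000/1001 − 24| = 24/1001 frames per second.
Time for a 30-frame gap: 30 ÷ (24/1001) = 1251.25 s.

1251.25 seconds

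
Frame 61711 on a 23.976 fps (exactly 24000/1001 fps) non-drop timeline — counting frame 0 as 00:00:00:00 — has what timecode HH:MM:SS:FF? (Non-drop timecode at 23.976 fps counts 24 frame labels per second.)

00:42:51:07

61711 ÷ 24 = 2571 full seconds, remainder 7 frames.
2571 s = 0 h 42 min 51 s.
Timecode: 00:42:51:07.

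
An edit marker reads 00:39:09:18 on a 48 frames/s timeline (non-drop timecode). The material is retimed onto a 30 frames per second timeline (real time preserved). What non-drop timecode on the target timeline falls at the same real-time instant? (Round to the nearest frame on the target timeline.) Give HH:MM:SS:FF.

00:39:09:11

Source frame index: (0×3600 + 39×60 + 9) × 48 + 18 = 112770.
Real time: 112770 / (48) = 18795/8 s.
Target frame: (18795/8) × (30) = 281925/4 ≈ 70481.250 → 70481.
At 30 labels/s: frame 70481 → 00:39:09:11.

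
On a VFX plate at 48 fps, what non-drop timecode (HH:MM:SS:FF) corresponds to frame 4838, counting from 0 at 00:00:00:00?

00:01:40:38

4838 ÷ 48 = 100 full seconds, remainder 38 frames.
100 s = 0 h 1 min 40 s.
Timecode: 00:01:40:38.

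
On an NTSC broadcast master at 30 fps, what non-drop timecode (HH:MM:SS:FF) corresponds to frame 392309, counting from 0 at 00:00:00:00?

03:37:56:29

392309 ÷ 30 = 13076 full seconds, remainder 29 frames.
13076 s = 3 h 37 min 56 s.
Timecode: 03:37:56:29.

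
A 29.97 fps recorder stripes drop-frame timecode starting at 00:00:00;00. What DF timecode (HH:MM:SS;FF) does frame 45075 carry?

Ten DF minutes hold 17982 frames, so frame 45075 lies in block 2 (frames 35964–53945) with 9111 frames into that block.
The block's first minute is 1800 frames and the rest 1798 each; 9111 frames reaches minute 5, so 2 × 18 + 5 × 2 = 46 labels have been skipped so far.
Adding those back, label number 45075 + 46 = 45121 at 30 labels/s is 1504 s + 1 f = 0 h 25 min 4 s frame 1, i.e. 00:25:04;01.

00:25:04;01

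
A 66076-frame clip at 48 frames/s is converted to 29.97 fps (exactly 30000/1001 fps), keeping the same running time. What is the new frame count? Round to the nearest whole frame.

41256 frames

Frames at target rate = 66076 × (30000/1001) / (48) = 41297500/1001 ≈ 41256.244.
Nearest whole frame: 41256.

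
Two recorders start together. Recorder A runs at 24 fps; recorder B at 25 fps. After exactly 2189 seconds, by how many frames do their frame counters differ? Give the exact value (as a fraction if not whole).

A emits 24 × 2189 = 52536 frames; B emits 25 × 2189 = 54725.
Difference = 2189 frames; B is ahead of A.

2189 frames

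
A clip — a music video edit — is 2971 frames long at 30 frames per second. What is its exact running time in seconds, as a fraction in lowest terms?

2971/30 seconds

Running time = 2971 ÷ (30) = 2971 × 1/30 = 2971/30 s.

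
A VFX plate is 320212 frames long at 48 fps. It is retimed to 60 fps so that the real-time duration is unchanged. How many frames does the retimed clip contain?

Target frames = source frames × (target rate / source rate) = 320212 × (60)/(48) = 320212 × 5/4 = 400265.

400265 frames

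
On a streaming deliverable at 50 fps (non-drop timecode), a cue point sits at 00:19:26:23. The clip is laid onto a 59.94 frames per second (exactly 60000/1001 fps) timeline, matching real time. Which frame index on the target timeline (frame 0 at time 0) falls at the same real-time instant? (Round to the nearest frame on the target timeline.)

Source frame index: (0×3600 + 19×60 + 26) × 50 + 23 = 58323.
Real time: 58323 / (50) = 58323/50 s.
Target frame: (58323/50) × (60000/1001) = 69987600/1001 ≈ 69917.682 → 69918.

frame 69918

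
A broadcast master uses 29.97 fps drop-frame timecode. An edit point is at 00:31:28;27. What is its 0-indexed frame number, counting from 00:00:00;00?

56611

Complete 10-minute blocks: 3, each 17982 frames → 53946.
Remaining 1 whole minute in the current block: 1800 + 0 × 1798 = 1800 frames.
Within the current minute: 28 × 30 + 27 − 2 = 865 (labels ;00/;01 skipped at this minute). Total = 53946 + 1800 + 865 = 56611.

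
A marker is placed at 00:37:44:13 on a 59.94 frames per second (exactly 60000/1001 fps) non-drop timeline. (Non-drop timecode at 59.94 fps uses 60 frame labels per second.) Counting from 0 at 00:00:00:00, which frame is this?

135853

Total seconds to the label: (0 × 3600 + 37 × 60 + 44) = 2264.
Frame index = 2264 × 60 + 13 = 135853.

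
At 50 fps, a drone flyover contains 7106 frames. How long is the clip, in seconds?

142.12 seconds

Running time = 7106 / (50) = 142.12 s.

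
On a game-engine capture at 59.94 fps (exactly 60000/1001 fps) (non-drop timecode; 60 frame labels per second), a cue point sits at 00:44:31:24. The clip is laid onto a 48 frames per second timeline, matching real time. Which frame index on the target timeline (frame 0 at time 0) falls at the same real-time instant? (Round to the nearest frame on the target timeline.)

frame 128355

Source frame index: (0×3600 + 44×60 + 31) × 60 + 24 = 160284.
Real time: 160284 / (60000/1001) = 13370357/5000 s.
Target frame: (13370357/5000) × (48) = 80222142/625 ≈ 128355.427 → 128355.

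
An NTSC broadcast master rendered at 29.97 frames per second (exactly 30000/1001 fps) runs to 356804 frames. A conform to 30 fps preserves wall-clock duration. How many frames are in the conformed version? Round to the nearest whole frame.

Frames at target rate = 356804 × (30) / (30000/1001) = 89290201/250 ≈ 357160.804.
Nearest whole frame: 357161.

357161 frames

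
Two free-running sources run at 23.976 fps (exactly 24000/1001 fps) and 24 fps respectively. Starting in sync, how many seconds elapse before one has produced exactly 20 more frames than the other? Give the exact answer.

5005/6 seconds

The gap grows by |24 − 24000/1001| = 24/1001 frames per second.
Time for a 20-frame gap: 20 ÷ (24/1001) = 5005/6 s.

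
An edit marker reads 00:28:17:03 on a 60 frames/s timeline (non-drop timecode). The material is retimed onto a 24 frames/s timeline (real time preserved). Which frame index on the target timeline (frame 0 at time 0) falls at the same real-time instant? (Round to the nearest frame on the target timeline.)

Source frame index: (0×3600 + 28×60 + 17) × 60 + 3 = 101823.
Real time: 101823 / (60) = 33941/20 s.
Target frame: (33941/20) × (24) = 203646/5 ≈ 40729.200 → 40729.

frame 40729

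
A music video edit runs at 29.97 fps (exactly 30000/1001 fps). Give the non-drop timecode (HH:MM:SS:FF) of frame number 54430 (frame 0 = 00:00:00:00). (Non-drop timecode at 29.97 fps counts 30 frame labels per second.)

54430 ÷ 30 = 1814 full seconds, remainder 10 frames.
1814 s = 0 h 30 min 14 s.
Timecode: 00:30:14:10.

00:30:14:10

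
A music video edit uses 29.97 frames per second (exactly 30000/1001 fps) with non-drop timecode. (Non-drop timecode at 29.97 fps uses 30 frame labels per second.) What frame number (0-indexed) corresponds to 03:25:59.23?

Total seconds to the label: (3 × 3600 + 25 × 60 + 59) = 12359.
Frame index = 12359 × 30 + 23 = 370793.

frame 370793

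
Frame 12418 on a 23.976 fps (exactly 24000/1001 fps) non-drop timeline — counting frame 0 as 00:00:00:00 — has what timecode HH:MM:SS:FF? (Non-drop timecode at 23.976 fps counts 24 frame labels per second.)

12418 ÷ 24 = 517 full seconds, remainder 10 frames.
517 s = 0 h 8 min 37 s.
Timecode: 00:08:37:10.

00:08:37:10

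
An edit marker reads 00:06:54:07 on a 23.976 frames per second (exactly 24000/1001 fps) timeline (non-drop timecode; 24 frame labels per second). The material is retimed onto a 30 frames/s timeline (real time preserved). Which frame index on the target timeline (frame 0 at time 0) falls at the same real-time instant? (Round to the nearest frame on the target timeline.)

frame 12441

Source frame index: (0×3600 + 6×60 + 54) × 24 + 7 = 9943.
Real time: 9943 / (24000/1001) = 9952943/24000 s.
Target frame: (9952943/24000) × (30) = 9952943/800 ≈ 12441.179 → 12441.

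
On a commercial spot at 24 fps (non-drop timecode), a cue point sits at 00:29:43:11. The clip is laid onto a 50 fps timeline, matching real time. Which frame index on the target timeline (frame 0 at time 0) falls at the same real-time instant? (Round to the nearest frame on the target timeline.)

Source frame index: (0×3600 + 29×60 + 43) × 24 + 11 = 42803.
Real time: 42803 / (24) = 42803/24 s.
Target frame: (42803/24) × (50) = 1070075/12 ≈ 89172.917 → 89173.

frame 89173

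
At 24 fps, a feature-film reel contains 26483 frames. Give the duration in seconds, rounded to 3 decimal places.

Running time = 26483 × 1/24 = 26483/24 s ≈ 1103.458 s.

1103.458 seconds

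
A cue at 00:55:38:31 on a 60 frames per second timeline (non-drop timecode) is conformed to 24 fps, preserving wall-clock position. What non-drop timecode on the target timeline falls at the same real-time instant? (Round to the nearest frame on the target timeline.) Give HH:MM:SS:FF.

00:55:38:12

Source frame index: (0×3600 + 55×60 + 38) × 60 + 31 = 200311.
Real time: 200311 / (60) = 200311/60 s.
Target frame: (200311/60) × (24) = 400622/5 ≈ 80124.400 → 80124.
At 24 labels/s: frame 80124 → 00:55:38:12.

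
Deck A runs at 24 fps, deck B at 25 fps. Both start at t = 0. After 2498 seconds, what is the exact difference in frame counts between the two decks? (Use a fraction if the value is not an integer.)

A emits 24 × 2498 = 59952 frames; B emits 25 × 2498 = 62450.
Difference = 2498 frames; B is ahead of A.

2498 frames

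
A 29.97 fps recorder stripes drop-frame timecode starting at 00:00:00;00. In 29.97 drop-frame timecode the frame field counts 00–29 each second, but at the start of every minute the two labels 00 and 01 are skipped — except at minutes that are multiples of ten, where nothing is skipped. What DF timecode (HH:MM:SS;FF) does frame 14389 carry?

00:08:00;05

Each 10-minute DF block holds 10 × 60 × 30 − 9 × 2 = 17982 frames. 14389 ÷ 17982 → 0 full blocks, remainder 14389.
Within the partial block the first minute is 1800 frames and each further minute 1798, so 8 further minute boundaries passed. Total skipped labels = 18 × 0 + 2 × 8 = 16.
Non-drop label index = 14389 + 16 = 14405; at 30 labels/s that is 00:08:00:05, i.e. DF 00:08:00;05.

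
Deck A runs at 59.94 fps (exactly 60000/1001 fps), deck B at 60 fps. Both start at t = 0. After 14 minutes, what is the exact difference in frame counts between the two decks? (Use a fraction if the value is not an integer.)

7200/143 frames

14 min = 840 s.
A emits 60000/1001 × 840 = 7200000/143 frames; B emits 60 × 840 = 50400.
Difference = 7200/143 frames (≈ 50.3497); B is ahead of A.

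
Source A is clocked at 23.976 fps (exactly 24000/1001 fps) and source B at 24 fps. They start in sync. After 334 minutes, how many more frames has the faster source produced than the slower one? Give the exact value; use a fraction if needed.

480960/1001 frames

334 min = 20040 s.
A emits 24000/1001 × 20040 = 480960000/1001 frames; B emits 24 × 20040 = 480960.
Difference = 480960/1001 frames (≈ 480.4795); B is ahead of A.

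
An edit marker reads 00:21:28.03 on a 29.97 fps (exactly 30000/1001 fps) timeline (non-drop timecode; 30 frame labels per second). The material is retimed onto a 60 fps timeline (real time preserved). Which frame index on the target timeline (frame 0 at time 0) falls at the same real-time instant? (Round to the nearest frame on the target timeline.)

Source frame index: (0×3600 + 21×60 + 28) × 30 + 3 = 38643.
Real time: 38643 / (30000/1001) = 12893881/10000 s.
Target frame: (12893881/10000) × (60) = 38681643/500 ≈ 77363.286 → 77363.

frame 77363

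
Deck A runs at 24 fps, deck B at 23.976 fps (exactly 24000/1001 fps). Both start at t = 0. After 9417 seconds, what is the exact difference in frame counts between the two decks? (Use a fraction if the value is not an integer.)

A emits 24 × 9417 = 226008 frames; B emits 24000/1001 × 9417 = 226008000/1001.
Difference = 226008/1001 frames (≈ 225.7822); B is behind A.

226008/1001 frames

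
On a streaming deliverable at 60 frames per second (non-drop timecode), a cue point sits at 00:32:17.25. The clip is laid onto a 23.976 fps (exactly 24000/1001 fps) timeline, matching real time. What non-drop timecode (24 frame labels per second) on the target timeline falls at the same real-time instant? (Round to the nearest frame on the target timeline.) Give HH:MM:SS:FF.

00:32:15:12

Source frame index: (0×3600 + 32×60 + 17) × 60 + 25 = 116245.
Real time: 116245 / (60) = 23249/12 s.
Target frame: (23249/12) × (24000/1001) = 46498000/1001 ≈ 46451.548 → 46452.
At 24 labels/s: frame 46452 → 00:32:15:12.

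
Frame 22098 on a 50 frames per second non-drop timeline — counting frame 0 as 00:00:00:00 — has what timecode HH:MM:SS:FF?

00:07:21:48

22098 ÷ 50 = 441 full seconds, remainder 48 frames.
441 s = 0 h 7 min 21 s.
Timecode: 00:07:21:48.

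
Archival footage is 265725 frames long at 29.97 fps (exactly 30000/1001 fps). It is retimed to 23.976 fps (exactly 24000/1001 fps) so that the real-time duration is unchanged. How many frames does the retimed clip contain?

212580 frames

Target frames = source frames × (target rate / source rate) = 265725 × (24000/1001)/(30000/1001) = 265725 × 4/5 = 212580.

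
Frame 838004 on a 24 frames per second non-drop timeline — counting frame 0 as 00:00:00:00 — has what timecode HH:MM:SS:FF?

09:41:56:20

838004 ÷ 24 = 34916 full seconds, remainder 20 frames.
34916 s = 9 h 41 min 56 s.
Timecode: 09:41:56:20.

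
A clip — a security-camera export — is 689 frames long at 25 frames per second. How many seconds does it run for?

Running time = 689 / (25) = 27.56 s.

27.56 seconds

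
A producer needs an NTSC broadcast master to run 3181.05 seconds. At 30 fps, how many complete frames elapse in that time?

Frames = 3181.05 × 30 = 190863/2 ≈ 95431.5000.
Complete frames: 95431.

95431 frames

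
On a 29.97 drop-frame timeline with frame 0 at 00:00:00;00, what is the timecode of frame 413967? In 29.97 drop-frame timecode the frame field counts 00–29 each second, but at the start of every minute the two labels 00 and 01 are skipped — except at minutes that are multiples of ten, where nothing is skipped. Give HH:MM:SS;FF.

Ten DF minutes hold 17982 frames, so frame 413967 lies in block 23 (frames 413586–431567) with 381 frames into that block.
The block's first minute is 1800 frames and the rest 1798 each; 381 frames reaches minute 0, so 23 × 18 + 0 × 2 = 414 labels have been skipped so far.
Adding those back, label number 413967 + 414 = 414381 at 30 labels/s is 13812 s + 21 f = 3 h 50 min 12 s frame 21, i.e. 03:50:12;21.

03:50:12;21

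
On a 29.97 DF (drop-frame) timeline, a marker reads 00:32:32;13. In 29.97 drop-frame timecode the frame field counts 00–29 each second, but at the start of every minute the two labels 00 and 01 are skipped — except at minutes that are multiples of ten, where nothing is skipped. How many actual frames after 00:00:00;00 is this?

As if non-drop at 30 labels/s: (0 × 3600 + 32 × 60 + 32) × 30 + 13 = 58573.
Minute boundaries passed: 32; those not divisible by 10: 32 − 3 = 29; dropped labels = 2 × 29 = 58.
Actual frame index = 58573 − 58 = 58515.

58515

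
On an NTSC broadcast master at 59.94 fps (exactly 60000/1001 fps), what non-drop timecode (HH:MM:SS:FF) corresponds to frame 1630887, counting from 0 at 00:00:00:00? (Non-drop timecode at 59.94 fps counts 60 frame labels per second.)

1630887 ÷ 60 = 27181 full seconds, remainder 27 frames.
27181 s = 7 h 33 min 1 s.
Timecode: 07:33:01:27.

07:33:01:27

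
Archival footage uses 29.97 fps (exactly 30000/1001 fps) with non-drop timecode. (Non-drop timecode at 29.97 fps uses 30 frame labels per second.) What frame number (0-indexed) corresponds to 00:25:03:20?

45110

Total seconds to the label: (0 × 3600 + 25 × 60 + 3) = 1503.
Frame index = 1503 × 30 + 20 = 45110.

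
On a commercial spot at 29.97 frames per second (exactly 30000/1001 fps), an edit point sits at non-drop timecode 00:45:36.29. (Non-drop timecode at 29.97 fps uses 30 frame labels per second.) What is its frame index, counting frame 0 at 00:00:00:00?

82109

Total seconds to the label: (0 × 3600 + 45 × 60 + 36) = 2736.
Frame index = 2736 × 30 + 29 = 82109.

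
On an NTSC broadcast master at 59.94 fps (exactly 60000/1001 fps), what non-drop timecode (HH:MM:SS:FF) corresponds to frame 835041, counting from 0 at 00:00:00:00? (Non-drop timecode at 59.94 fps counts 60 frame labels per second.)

835041 ÷ 60 = 13917 full seconds, remainder 21 frames.
13917 s = 3 h 51 min 57 s.
Timecode: 03:51:57:21.

03:51:57:21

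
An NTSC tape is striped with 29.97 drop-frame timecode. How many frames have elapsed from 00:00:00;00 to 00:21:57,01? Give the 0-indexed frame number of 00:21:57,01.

39473

As if non-drop at 30 labels/s: (0 × 3600 + 21 × 60 + 57) × 30 + 1 = 39511.
Minute boundaries passed: 21; those not divisible by 10: 21 − 2 = 19; dropped labels = 2 × 19 = 38.
Actual frame index = 39511 − 38 = 39473.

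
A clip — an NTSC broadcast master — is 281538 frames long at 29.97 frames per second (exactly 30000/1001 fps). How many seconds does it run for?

Running time = 281538 / (30000/1001) = 9393.9846 s.

9393.9846 seconds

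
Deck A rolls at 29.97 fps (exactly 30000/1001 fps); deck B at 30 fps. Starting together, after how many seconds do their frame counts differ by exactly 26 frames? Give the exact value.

The gap grows by |30 − 30000/1001| = 30/1001 frames per second.
Time for a 26-frame gap: 26 ÷ (30/1001) = 13013/15 s.

13013/15 seconds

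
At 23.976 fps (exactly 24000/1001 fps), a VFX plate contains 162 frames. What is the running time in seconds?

6.75675 seconds

Running time = 162 / (24000/1001) = 6.75675 s.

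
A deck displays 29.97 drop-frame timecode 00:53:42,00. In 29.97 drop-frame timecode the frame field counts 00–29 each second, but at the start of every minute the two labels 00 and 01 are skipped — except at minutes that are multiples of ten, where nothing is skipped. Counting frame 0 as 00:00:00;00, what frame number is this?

Complete 10-minute blocks: 5, each 17982 frames → 89910.
Remaining 3 whole minutes in the current block: 1800 + 2 × 1798 = 5396 frames.
Within the current minute: 42 × 30 + 0 − 2 = 1258 (labels ;00/;01 skipped at this minute). Total = 89910 + 5396 + 1258 = 96564.

96564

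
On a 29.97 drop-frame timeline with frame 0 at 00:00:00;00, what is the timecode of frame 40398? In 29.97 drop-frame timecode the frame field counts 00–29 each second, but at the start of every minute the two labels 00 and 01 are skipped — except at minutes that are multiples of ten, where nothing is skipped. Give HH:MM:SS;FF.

00:22:27;28

Ten DF minutes hold 17982 frames, so frame 40398 lies in block 2 (frames 35964–53945) with 4434 frames into that block.
The block's first minute is 1800 frames and the rest 1798 each; 4434 frames reaches minute 2, so 2 × 18 + 2 × 2 = 40 labels have been skipped so far.
Adding those back, label number 40398 + 40 = 40438 at 30 labels/s is 1347 s + 28 f = 0 h 22 min 27 s frame 28, i.e. 00:22:27;28.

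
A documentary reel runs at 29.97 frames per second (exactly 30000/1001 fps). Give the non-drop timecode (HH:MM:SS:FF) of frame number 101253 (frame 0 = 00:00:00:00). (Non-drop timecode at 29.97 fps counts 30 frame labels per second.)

00:56:15:03

101253 ÷ 30 = 3375 full seconds, remainder 3 frames.
3375 s = 0 h 56 min 15 s.
Timecode: 00:56:15:03.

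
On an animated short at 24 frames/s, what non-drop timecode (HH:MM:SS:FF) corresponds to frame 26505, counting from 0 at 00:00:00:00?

26505 ÷ 24 = 1104 full seconds, remainder 9 frames.
1104 s = 0 h 18 min 24 s.
Timecode: 00:18:24:09.

00:18:24:09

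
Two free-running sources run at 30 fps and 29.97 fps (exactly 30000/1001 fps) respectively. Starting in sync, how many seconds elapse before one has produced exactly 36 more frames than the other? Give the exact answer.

The gap grows by |30000/1001 − 30| = 30/1001 frames per second.
Time for a 36-frame gap: 36 ÷ (30/1001) = 1201.2 s.

1201.2 seconds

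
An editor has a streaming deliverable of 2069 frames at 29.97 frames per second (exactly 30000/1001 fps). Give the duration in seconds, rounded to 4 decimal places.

Running time = 2069 × 1001/30000 = 2071069/30000 s ≈ 69.0356 s.

69.0356 seconds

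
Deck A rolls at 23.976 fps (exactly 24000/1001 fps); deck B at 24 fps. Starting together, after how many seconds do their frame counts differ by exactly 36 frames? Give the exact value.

1501.5 seconds

The gap grows by |24 − 24000/1001| = 24/1001 frames per second.
Time for a 36-frame gap: 36 ÷ (24/1001) = 1501.5 s.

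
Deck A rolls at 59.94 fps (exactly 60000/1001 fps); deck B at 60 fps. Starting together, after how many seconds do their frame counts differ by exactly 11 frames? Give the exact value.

The gap grows by |60 − 60000/1001| = 60/1001 frames per second.
Time for a 11-frame gap: 11 ÷ (60/1001) = 11011/60 s.

11011/60 seconds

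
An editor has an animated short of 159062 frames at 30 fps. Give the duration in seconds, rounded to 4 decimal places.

Running time = 159062 × 1/30 = 79531/15 s ≈ 5302.0667 s.

5302.0667 seconds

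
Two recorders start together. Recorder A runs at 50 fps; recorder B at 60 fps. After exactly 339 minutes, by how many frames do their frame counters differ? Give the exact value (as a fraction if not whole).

203400 frames

339 min = 20340 s.
A emits 50 × 20340 = 1017000 frames; B emits 60 × 20340 = 1220400.
Difference = 203400 frames; B is ahead of A.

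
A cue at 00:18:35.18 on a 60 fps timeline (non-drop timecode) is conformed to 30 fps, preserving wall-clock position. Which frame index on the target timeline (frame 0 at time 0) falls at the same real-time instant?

frame 33459

Source frame index: (0×3600 + 18×60 + 35) × 60 + 18 = 66918.
Real time: 66918 / (60) = 11153/10 s.
Target frame: (11153/10) × (30) = 33459.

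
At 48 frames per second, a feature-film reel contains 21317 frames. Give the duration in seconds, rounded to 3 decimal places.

444.104 seconds

Running time = 21317 × 1/48 = 21317/48 s ≈ 444.104 s.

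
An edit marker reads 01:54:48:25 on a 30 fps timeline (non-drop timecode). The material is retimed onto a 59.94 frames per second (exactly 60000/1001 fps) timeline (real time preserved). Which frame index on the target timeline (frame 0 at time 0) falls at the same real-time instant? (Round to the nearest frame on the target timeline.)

Source frame index: (1×3600 + 54×60 + 48) × 30 + 25 = 206665.
Real time: 206665 / (30) = 41333/6 s.
Target frame: (41333/6) × (60000/1001) = 413330000/1001 ≈ 412917.083 → 412917.

frame 412917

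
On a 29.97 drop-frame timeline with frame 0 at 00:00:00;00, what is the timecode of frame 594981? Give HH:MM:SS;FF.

05:30:52;15

Ten DF minutes hold 17982 frames, so frame 594981 lies in block 33 (frames 593406–611387) with 1575 frames into that block.
The block's first minute is 1800 frames and the rest 1798 each; 1575 frames reaches minute 0, so 33 × 18 + 0 × 2 = 594 labels have been skipped so far.
Adding those back, label number 594981 + 594 = 595575 at 30 labels/s is 19852 s + 15 f = 5 h 30 min 52 s frame 15, i.e. 05:30:52;15.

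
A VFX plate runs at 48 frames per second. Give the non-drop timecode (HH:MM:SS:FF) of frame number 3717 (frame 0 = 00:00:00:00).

3717 ÷ 48 = 77 full seconds, remainder 21 frames.
77 s = 0 h 1 min 17 s.
Timecode: 00:01:17:21.

00:01:17:21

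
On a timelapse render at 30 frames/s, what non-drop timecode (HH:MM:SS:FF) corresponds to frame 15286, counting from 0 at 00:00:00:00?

00:08:29:16

15286 ÷ 30 = 509 full seconds, remainder 16 frames.
509 s = 0 h 8 min 29 s.
Timecode: 00:08:29:16.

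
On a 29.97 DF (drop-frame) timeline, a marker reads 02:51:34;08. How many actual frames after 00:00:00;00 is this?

308520

Complete 10-minute blocks: 17, each 17982 frames → 305694.
Remaining 1 whole minute in the current block: 1800 + 0 × 1798 = 1800 frames.
Within the current minute: 34 × 30 + 8 − 2 = 1026 (labels ;00/;01 skipped at this minute). Total = 305694 + 1800 + 1026 = 308520.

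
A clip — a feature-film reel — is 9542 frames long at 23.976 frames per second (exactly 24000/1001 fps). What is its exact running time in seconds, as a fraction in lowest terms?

4775771/12000 seconds

Running time = 9542 ÷ (24000/1001) = 9542 × 1001/24000 = 4775771/12000 s.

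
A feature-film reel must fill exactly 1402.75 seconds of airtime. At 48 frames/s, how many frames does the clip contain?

Frames = 1402.75 × 48 = 67332.

67332 frames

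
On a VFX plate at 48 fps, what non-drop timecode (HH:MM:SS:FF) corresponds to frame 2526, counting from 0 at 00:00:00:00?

2526 ÷ 48 = 52 full seconds, remainder 30 frames.
52 s = 0 h 0 min 52 s.
Timecode: 00:00:52:30.

00:00:52:30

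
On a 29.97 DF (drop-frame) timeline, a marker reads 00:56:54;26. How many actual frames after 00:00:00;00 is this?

As if non-drop at 30 labels/s: (0 × 3600 + 56 × 60 + 54) × 30 + 26 = 102446.
Minute boundaries passed: 56; those not divisible by 10: 56 − 5 = 51; dropped labels = 2 × 51 = 102.
Actual frame index = 102446 − 102 = 102344.

102344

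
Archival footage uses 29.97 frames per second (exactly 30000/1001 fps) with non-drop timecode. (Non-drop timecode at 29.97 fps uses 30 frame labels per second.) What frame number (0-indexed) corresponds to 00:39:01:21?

Total seconds to the label: (0 × 3600 + 39 × 60 + 1) = 2341.
Frame index = 2341 × 30 + 21 = 70251.

70251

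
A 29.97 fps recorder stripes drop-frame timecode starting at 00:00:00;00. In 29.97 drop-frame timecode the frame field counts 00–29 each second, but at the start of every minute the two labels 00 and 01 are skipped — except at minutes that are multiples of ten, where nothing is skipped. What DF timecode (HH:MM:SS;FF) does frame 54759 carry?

Each 10-minute DF block holds 10 × 60 × 30 − 9 × 2 = 17982 frames. 54759 ÷ 17982 → 3 full blocks, remainder 813.
Within the partial block the first minute is 1800 frames and each further minute 1798, so 0 further minute boundaries passed. Total skipped labels = 18 × 3 + 2 × 0 = 54.
Non-drop label index = 54759 + 54 = 54813; at 30 labels/s that is 00:30:27:03, i.e. DF 00:30:27;03.

00:30:27;03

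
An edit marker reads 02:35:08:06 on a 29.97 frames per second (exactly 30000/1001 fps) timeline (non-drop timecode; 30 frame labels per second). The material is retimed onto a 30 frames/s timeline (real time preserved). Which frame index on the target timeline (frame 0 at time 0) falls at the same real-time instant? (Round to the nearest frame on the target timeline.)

frame 279525

Source frame index: (2×3600 + 35×60 + 8) × 30 + 6 = 279246.
Real time: 279246 / (30000/1001) = 46587541/5000 s.
Target frame: (46587541/5000) × (30) = 139762623/500 ≈ 279525.246 → 279525.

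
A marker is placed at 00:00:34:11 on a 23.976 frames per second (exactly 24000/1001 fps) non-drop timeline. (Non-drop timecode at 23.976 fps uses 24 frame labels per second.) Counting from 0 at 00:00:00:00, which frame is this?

827

Total seconds to the label: (0 × 3600 + 0 × 60 + 34) = 34.
Frame index = 34 × 24 + 11 = 827.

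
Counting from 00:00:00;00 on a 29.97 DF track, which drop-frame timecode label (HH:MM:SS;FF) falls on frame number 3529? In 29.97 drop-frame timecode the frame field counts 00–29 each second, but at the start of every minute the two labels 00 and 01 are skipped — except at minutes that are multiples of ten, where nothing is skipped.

Each 10-minute DF block holds 10 × 60 × 30 − 9 × 2 = 17982 frames. 3529 ÷ 17982 → 0 full blocks, remainder 3529.
Within the partial block the first minute is 1800 frames and each further minute 1798, so 1 further minute boundary passed. Total skipped labels = 18 × 0 + 2 × 1 = 2.
Non-drop label index = 3529 + 2 = 3531; at 30 labels/s that is 00:01:57:21, i.e. DF 00:01:57;21.

00:01:57;21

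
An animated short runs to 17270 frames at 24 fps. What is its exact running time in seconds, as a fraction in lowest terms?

Running time = 17270 ÷ (24) = 17270 × 1/24 = 8635/12 s.

8635/12 seconds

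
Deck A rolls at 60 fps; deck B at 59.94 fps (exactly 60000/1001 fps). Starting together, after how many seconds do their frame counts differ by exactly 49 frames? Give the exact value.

49049/60 seconds

The gap grows by |60000/1001 − 60| = 60/1001 frames per second.
Time for a 49-frame gap: 49 ÷ (60/1001) = 49049/60 s.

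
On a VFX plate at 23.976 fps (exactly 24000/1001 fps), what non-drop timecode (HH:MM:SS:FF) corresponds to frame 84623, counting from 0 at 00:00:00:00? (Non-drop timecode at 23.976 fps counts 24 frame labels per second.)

84623 ÷ 24 = 3525 full seconds, remainder 23 frames.
3525 s = 0 h 58 min 45 s.
Timecode: 00:58:45:23.

00:58:45:23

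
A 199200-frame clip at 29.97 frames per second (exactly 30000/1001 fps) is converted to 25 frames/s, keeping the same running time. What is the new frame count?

Target frames = source frames × (target rate / source rate) = 199200 × (25)/(30000/1001) = 199200 × 1001/1200 = 166166.

166166 frames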